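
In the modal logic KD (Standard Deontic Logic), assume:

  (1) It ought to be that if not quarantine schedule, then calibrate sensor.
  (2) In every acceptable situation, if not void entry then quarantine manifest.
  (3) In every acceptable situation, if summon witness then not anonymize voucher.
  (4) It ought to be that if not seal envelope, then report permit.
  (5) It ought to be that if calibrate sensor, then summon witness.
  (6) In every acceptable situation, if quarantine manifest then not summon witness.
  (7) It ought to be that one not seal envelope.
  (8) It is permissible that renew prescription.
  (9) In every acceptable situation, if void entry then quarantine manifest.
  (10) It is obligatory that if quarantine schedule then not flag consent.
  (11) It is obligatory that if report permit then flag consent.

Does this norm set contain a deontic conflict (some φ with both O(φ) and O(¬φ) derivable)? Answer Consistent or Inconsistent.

By case analysis on ¬void_entry: premise 2 gives O(¬void_entry → quarantine_manifest) and premise 9 gives O(void_entry → quarantine_manifest), so O(quarantine_manifest) either way.
Applying K to premise 6 (O(quarantine_manifest → ¬summon_witness)) and O(quarantine_manifest) yields O(¬summon_witness).
Premise 5 is O(calibrate_sensor → summon_witness); contrapositively O(¬summon_witness → ¬calibrate_sensor). Since O(¬summon_witness) holds, K gives O(¬calibrate_sensor).
Premise 1 is O(¬quarantine_schedule → calibrate_sensor); contrapositively O(¬calibrate_sensor → quarantine_schedule). Since O(¬calibrate_sensor) holds, K gives O(quarantine_schedule).
Applying K to premise 10 (O(quarantine_schedule → ¬flag_consent)) and O(quarantine_schedule) yields O(¬flag_consent).
Premise 11, O(report_permit → flag_consent), contraposes to O(¬flag_consent → ¬report_permit); with O(¬flag_consent) we get O(¬report_permit).
Premise 4 is O(¬seal_envelope → report_permit); contrapositively O(¬report_permit → seal_envelope). Since O(¬report_permit) holds, K gives O(seal_envelope).
Yet premise 7 states O(¬seal_envelope).
We now have both O(seal_envelope) and O(¬seal_envelope) — seal_envelope is simultaneously obligatory and forbidden, violating the D-axiom.

Inconsistent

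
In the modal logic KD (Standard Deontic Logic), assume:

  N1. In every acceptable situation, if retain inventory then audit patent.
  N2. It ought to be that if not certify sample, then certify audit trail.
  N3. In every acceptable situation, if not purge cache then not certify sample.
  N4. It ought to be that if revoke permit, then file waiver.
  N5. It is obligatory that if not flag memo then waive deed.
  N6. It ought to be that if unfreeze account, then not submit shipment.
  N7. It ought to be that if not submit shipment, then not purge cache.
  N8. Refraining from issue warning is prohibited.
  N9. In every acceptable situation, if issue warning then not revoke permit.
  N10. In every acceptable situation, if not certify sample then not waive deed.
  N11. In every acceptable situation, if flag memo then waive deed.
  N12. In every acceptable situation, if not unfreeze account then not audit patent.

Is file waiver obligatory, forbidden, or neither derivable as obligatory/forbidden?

Premise 4 is O(revoke_permit → file_waiver), but O(revoke_permit) is not derivable from the premises, so it does not yield O(file_waiver).
No premise or chain of K-axiom applications forces O(file_waiver), and none forces O(¬file_waiver). So file_waiver is neither obligatory nor forbidden under these norms.

Neither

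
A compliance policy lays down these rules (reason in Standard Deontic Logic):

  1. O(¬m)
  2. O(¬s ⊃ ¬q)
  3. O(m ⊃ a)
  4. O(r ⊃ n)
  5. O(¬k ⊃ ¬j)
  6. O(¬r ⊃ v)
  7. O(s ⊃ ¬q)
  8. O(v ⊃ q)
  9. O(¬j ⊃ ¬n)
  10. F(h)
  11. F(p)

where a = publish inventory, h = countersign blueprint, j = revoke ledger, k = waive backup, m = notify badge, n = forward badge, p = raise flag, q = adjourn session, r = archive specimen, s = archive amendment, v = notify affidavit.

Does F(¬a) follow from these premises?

Premise 3 is O(m ⊃ a), but O(m) is not derivable from the premises, so it does not yield O(a).
No other premise forces O(a). An ideal world satisfying every premise can still have ¬a true, so F(¬a) is not derivable.

No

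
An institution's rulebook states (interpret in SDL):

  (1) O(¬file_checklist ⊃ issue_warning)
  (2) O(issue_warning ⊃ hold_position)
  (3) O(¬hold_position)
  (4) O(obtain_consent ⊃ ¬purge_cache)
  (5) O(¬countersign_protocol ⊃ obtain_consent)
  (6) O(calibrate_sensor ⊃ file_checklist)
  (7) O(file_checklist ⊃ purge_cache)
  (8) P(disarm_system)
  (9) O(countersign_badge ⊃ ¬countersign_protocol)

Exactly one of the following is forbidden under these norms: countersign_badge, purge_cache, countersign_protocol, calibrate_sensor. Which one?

countersign_badge

Premise 3 states O(¬hold_position) outright.
Premise 2, O(issue_warning ⊃ hold_position), contraposes to O(¬hold_position ⊃ ¬issue_warning); with O(¬hold_position) we get O(¬issue_warning).
The contrapositive of premise 1 (O(¬file_checklist ⊃ issue_warning)) is O(¬issue_warning ⊃ file_checklist), and O(¬issue_warning) is already established, so O(file_checklist).
With premise 7, O(file_checklist ⊃ purge_cache), the K-axiom yields O(purge_cache).
Premise 4, O(obtain_consent ⊃ ¬purge_cache), contraposes to O(purge_cache ⊃ ¬obtain_consent); with O(purge_cache) we get O(¬obtain_consent).
Premise 5 is O(¬countersign_protocol ⊃ obtain_consent); contrapositively O(¬obtain_consent ⊃ countersign_protocol). Since O(¬obtain_consent) holds, K gives O(countersign_protocol).
Premise 9, O(countersign_badge ⊃ ¬countersign_protocol), contraposes to O(countersign_protocol ⊃ ¬countersign_badge); with O(countersign_protocol) we get O(¬countersign_badge).
So O(¬countersign_badge) holds, i.e. countersign_badge is forbidden. None of the other listed options is forbidden under the premises.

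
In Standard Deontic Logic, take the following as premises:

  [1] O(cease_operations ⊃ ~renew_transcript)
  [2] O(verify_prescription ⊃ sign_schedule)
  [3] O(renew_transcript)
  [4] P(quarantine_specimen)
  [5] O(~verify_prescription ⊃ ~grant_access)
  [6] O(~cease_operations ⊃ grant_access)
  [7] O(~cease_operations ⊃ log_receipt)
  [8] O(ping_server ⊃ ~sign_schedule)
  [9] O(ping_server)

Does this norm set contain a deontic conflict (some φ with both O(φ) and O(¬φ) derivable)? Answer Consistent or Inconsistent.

Inconsistent

Premise 9 gives O(ping_server).
Premise 8 is O(ping_server ⊃ ~sign_schedule); since O(ping_server), deontic closure gives O(~sign_schedule).
Premise 2 is O(verify_prescription ⊃ sign_schedule); contrapositively O(~sign_schedule ⊃ ~verify_prescription). Since O(~sign_schedule) holds, K gives O(~verify_prescription).
With premise 5, O(~verify_prescription ⊃ ~grant_access), the K-axiom yields O(~grant_access).
The contrapositive of premise 6 (O(~cease_operations ⊃ grant_access)) is O(~grant_access ⊃ cease_operations), and O(~grant_access) is already established, so O(cease_operations).
Applying K to premise 1 (O(cease_operations ⊃ ~renew_transcript)) and O(cease_operations) yields O(~renew_transcript).
Yet premise 3 states O(renew_transcript).
We now have both O(~renew_transcript) and O(renew_transcript) — renew_transcript is simultaneously obligatory and forbidden, violating the D-axiom.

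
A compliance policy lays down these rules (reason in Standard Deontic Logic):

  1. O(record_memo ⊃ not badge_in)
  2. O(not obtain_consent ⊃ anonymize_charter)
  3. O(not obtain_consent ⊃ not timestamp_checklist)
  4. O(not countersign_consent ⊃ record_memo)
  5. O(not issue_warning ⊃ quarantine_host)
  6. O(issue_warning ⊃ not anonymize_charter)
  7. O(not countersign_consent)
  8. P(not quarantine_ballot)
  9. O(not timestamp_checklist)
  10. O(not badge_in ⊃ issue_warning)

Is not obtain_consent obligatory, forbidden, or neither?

Premise 7 gives O(not countersign_consent).
From O(not countersign_consent) and premise 4, O(not countersign_consent ⊃ record_memo), we obtain O(record_memo).
Premise 1 is O(record_memo ⊃ not badge_in); since O(record_memo), deontic closure gives O(not badge_in).
With premise 10, O(not badge_in ⊃ issue_warning), the K-axiom yields O(issue_warning).
Applying K to premise 6 (O(issue_warning ⊃ not anonymize_charter)) and O(issue_warning) yields O(not anonymize_charter).
The contrapositive of premise 2 (O(not obtain_consent ⊃ anonymize_charter)) is O(not anonymize_charter ⊃ obtain_consent), and O(not anonymize_charter) is already established, so O(obtain_consent).
Premises 3, 5, 8, 9 do not contribute to this derivation.
Thus O(obtain_consent), which is F(not obtain_consent): not obtain_consent is forbidden.

Forbidden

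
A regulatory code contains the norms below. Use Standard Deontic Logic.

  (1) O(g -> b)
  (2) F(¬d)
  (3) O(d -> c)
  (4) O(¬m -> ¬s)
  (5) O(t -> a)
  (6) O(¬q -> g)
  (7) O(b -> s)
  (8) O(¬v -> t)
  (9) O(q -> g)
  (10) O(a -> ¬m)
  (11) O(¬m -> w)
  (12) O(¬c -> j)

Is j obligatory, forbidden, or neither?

Neither

Premise 12 is O(¬c -> j), but O(¬c) is not derivable from the premises, so it does not yield O(j).
No premise or chain of K-axiom applications forces O(j), and none forces O(¬j). So j is neither obligatory nor forbidden under these norms.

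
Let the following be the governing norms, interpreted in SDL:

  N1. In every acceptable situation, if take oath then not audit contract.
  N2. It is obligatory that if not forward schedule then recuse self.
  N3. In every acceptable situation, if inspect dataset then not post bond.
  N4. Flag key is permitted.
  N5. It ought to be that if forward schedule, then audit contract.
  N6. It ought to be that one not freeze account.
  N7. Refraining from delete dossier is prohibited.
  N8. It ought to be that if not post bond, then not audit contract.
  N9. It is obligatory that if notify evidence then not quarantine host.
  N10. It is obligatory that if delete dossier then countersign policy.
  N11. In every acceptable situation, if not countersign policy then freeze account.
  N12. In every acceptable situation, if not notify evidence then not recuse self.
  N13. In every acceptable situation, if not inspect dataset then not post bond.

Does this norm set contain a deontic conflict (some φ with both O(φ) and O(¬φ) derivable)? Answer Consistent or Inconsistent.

Premise 11 is O(¬countersign_policy → freeze_account), but O(¬countersign_policy) is not derivable from the premises, so it does not yield O(freeze_account).
So O(freeze_account) is not derivable, and the apparent clash with O(¬freeze_account) does not arise.
A world satisfying every obligation exists (e.g. audit_contract=false, countersign_policy=true, delete_dossier=true, flag_key=false, forward_schedule=false, freeze_account=false, inspect_dataset=false, notify_evidence=true, post_bond=false, quarantine_host=false, recuse_self=true, take_oath=false); no atom is both obligatory and forbidden, so the set is consistent.

Consistent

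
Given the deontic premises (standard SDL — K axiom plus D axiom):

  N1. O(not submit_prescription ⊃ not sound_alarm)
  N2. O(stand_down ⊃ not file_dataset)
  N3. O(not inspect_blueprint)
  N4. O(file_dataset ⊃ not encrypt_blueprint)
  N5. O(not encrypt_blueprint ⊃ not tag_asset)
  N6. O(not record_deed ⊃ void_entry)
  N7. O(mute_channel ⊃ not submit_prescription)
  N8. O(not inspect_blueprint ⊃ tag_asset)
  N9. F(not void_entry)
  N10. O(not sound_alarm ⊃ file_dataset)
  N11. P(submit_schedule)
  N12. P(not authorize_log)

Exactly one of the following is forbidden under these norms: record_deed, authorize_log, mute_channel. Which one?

From premise 3 we have O(not inspect_blueprint).
Applying K to premise 8 (O(not inspect_blueprint ⊃ tag_asset)) and O(not inspect_blueprint) yields O(tag_asset).
Premise 5 is O(not encrypt_blueprint ⊃ not tag_asset); contrapositively O(tag_asset ⊃ encrypt_blueprint). Since O(tag_asset) holds, K gives O(encrypt_blueprint).
Premise 4 is O(file_dataset ⊃ not encrypt_blueprint); contrapositively O(encrypt_blueprint ⊃ not file_dataset). Since O(encrypt_blueprint) holds, K gives O(not file_dataset).
The contrapositive of premise 10 (O(not sound_alarm ⊃ file_dataset)) is O(not file_dataset ⊃ sound_alarm), and O(not file_dataset) is already established, so O(sound_alarm).
The contrapositive of premise 1 (O(not submit_prescription ⊃ not sound_alarm)) is O(sound_alarm ⊃ submit_prescription), and O(sound_alarm) is already established, so O(submit_prescription).
Premise 7 is O(mute_channel ⊃ not submit_prescription); contrapositively O(submit_prescription ⊃ not mute_channel). Since O(submit_prescription) holds, K gives O(not mute_channel).
So O(not mute_channel) holds, i.e. mute_channel is forbidden. None of the other listed options is forbidden under the premises.

mute_channel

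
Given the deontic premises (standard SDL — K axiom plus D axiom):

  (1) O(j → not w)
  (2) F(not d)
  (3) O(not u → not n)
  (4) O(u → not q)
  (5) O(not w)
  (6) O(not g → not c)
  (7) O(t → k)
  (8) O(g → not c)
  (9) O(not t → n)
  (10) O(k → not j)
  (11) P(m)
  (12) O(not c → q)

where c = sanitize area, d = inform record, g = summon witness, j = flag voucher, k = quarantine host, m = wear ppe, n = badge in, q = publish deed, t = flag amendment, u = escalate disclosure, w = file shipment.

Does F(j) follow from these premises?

Premises 8 and 6 cover both cases: O(g → not c) and O(not g → not c). Since g ∨ not g is a tautology, O(not c) follows.
From O(not c) and premise 12, O(not c → q), we obtain O(q).
The contrapositive of premise 4 (O(u → not q)) is O(q → not u), and O(q) is already established, so O(not u).
Applying K to premise 3 (O(not u → not n)) and O(not u) yields O(not n).
Premise 9 is O(not t → n); contrapositively O(not n → t). Since O(not n) holds, K gives O(t).
Applying K to premise 7 (O(t → k)) and O(t) yields O(k).
From O(k) and premise 10, O(k → not j), we obtain O(not j).
Premises 1, 2, 5, 11 do not contribute to this derivation.
So O(not j) holds, i.e. F(j). The claim follows.

Yes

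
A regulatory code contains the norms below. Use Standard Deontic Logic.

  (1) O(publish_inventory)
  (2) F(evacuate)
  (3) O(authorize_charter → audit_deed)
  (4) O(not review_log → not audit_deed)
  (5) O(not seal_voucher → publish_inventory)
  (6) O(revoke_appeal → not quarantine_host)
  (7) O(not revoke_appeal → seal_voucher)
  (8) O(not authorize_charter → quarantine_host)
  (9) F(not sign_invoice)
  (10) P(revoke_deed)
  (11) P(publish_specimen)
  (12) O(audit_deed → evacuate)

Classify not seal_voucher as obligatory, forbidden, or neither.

Forbidden

Premise 2, F(evacuate), is equivalent to O(not evacuate).
The contrapositive of premise 12 (O(audit_deed → evacuate)) is O(not evacuate → not audit_deed), and O(not evacuate) is already established, so O(not audit_deed).
The contrapositive of premise 3 (O(authorize_charter → audit_deed)) is O(not audit_deed → not authorize_charter), and O(not audit_deed) is already established, so O(not authorize_charter).
Premise 8 is O(not authorize_charter → quarantine_host); since O(not authorize_charter), deontic closure gives O(quarantine_host).
Premise 6 is O(revoke_appeal → not quarantine_host); contrapositively O(quarantine_host → not revoke_appeal). Since O(quarantine_host) holds, K gives O(not revoke_appeal).
With premise 7, O(not revoke_appeal → seal_voucher), the K-axiom yields O(seal_voucher).
Premises 1, 4, 5, 9, 10, 11 do not contribute to this derivation.
Thus O(seal_voucher), which is F(not seal_voucher): not seal_voucher is forbidden.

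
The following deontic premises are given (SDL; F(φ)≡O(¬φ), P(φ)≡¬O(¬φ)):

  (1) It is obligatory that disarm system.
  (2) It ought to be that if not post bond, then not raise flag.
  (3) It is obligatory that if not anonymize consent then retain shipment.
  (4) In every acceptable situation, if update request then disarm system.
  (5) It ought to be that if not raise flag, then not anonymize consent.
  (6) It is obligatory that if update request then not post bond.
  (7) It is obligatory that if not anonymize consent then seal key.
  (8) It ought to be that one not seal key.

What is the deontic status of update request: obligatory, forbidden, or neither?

From premise 8 we have O(¬seal_key).
Premise 7, O(¬anonymize_consent → seal_key), contraposes to O(¬seal_key → anonymize_consent); with O(¬seal_key) we get O(anonymize_consent).
The contrapositive of premise 5 (O(¬raise_flag → ¬anonymize_consent)) is O(anonymize_consent → raise_flag), and O(anonymize_consent) is already established, so O(raise_flag).
Premise 2, O(¬post_bond → ¬raise_flag), contraposes to O(raise_flag → post_bond); with O(raise_flag) we get O(post_bond).
Premise 6, O(update_request → ¬post_bond), contraposes to O(post_bond → ¬update_request); with O(post_bond) we get O(¬update_request).
Premises 1, 3, 4 do not contribute to this derivation.
Thus O(¬update_request), which is F(update_request): update_request is forbidden.

Forbidden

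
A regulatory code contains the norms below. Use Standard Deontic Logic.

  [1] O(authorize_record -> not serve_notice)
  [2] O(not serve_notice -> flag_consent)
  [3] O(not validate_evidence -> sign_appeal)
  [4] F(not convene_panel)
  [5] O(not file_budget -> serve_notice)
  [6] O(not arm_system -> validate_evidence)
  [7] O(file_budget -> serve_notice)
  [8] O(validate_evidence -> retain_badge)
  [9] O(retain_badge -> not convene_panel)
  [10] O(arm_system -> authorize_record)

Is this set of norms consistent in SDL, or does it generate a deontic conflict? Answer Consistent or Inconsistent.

Premises 7 and 5 are O(file_budget -> serve_notice) and O(not file_budget -> serve_notice); every ideal world satisfies file_budget or not file_budget, so in either case serve_notice holds — hence O(serve_notice).
The contrapositive of premise 1 (O(authorize_record -> not serve_notice)) is O(serve_notice -> not authorize_record), and O(serve_notice) is already established, so O(not authorize_record).
The contrapositive of premise 10 (O(arm_system -> authorize_record)) is O(not authorize_record -> not arm_system), and O(not authorize_record) is already established, so O(not arm_system).
Applying K to premise 6 (O(not arm_system -> validate_evidence)) and O(not arm_system) yields O(validate_evidence).
Premise 8 is O(validate_evidence -> retain_badge); since O(validate_evidence), deontic closure gives O(retain_badge).
From O(retain_badge) and premise 9, O(retain_badge -> not convene_panel), we obtain O(not convene_panel).
But premise 4, F(not convene_panel), means O(convene_panel).
We now have both O(not convene_panel) and O(convene_panel) — convene_panel is simultaneously obligatory and forbidden, violating the D-axiom.

Inconsistent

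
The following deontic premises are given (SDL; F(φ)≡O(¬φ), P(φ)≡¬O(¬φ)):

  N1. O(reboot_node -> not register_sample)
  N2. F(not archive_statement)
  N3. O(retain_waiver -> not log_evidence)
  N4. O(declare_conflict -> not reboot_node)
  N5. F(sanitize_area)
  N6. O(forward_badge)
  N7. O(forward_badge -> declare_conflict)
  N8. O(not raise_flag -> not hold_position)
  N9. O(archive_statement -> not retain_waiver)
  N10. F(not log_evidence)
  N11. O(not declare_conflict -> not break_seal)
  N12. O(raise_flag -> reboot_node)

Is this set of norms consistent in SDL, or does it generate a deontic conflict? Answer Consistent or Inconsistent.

Consistent

Premise 3 is O(retain_waiver -> not log_evidence), but O(retain_waiver) is not derivable from the premises, so it does not yield O(not log_evidence).
So O(not log_evidence) is not derivable, and the apparent clash with O(log_evidence) does not arise.
A world satisfying every obligation exists (e.g. archive_statement=true, break_seal=false, declare_conflict=true, forward_badge=true, hold_position=false, log_evidence=true, raise_flag=false, reboot_node=false, register_sample=false, retain_waiver=false, sanitize_area=false); no atom is both obligatory and forbidden, so the set is consistent.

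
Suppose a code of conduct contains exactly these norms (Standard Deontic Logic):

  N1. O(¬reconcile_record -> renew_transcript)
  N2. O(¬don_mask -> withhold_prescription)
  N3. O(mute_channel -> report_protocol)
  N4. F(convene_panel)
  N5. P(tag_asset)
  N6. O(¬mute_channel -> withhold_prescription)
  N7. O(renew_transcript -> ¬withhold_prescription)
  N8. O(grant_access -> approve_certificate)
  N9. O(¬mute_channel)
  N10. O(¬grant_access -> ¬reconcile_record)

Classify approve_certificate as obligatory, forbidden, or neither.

Premise 9 gives O(¬mute_channel).
Premise 6 is O(¬mute_channel -> withhold_prescription); since O(¬mute_channel), deontic closure gives O(withhold_prescription).
Premise 7, O(renew_transcript -> ¬withhold_prescription), contraposes to O(withhold_prescription -> ¬renew_transcript); with O(withhold_prescription) we get O(¬renew_transcript).
The contrapositive of premise 1 (O(¬reconcile_record -> renew_transcript)) is O(¬renew_transcript -> reconcile_record), and O(¬renew_transcript) is already established, so O(reconcile_record).
The contrapositive of premise 10 (O(¬grant_access -> ¬reconcile_record)) is O(reconcile_record -> grant_access), and O(reconcile_record) is already established, so O(grant_access).
From O(grant_access) and premise 8, O(grant_access -> approve_certificate), we obtain O(approve_certificate).
Premises 2, 3, 4, 5 do not contribute to this derivation.
Hence approve_certificate is obligatory.

Obligatory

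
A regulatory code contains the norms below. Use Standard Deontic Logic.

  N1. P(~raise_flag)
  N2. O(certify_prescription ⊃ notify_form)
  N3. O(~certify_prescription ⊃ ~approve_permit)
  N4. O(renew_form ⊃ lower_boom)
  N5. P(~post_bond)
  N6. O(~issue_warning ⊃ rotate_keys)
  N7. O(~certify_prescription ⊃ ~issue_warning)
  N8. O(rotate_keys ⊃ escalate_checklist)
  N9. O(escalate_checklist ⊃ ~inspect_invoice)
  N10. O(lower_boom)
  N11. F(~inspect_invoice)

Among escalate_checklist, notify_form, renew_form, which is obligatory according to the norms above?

Premise 11 is F(~inspect_invoice), i.e. O(inspect_invoice).
Premise 9, O(escalate_checklist ⊃ ~inspect_invoice), contraposes to O(inspect_invoice ⊃ ~escalate_checklist); with O(inspect_invoice) we get O(~escalate_checklist).
Premise 8, O(rotate_keys ⊃ escalate_checklist), contraposes to O(~escalate_checklist ⊃ ~rotate_keys); with O(~escalate_checklist) we get O(~rotate_keys).
Premise 6 is O(~issue_warning ⊃ rotate_keys); contrapositively O(~rotate_keys ⊃ issue_warning). Since O(~rotate_keys) holds, K gives O(issue_warning).
The contrapositive of premise 7 (O(~certify_prescription ⊃ ~issue_warning)) is O(issue_warning ⊃ certify_prescription), and O(issue_warning) is already established, so O(certify_prescription).
Premise 2 is O(certify_prescription ⊃ notify_form); since O(certify_prescription), deontic closure gives O(notify_form).
So O(notify_form) holds — notify_form is obligatory. None of the other listed options is made obligatory by any chain of premises.

notify_form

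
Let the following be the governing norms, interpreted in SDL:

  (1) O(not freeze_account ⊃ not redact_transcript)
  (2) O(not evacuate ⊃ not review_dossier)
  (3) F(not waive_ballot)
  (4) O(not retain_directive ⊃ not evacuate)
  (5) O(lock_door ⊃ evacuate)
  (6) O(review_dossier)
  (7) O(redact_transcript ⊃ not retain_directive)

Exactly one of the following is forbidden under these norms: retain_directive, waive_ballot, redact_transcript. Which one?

redact_transcript

Premise 6 states O(review_dossier) outright.
The contrapositive of premise 2 (O(not evacuate ⊃ not review_dossier)) is O(review_dossier ⊃ evacuate), and O(review_dossier) is already established, so O(evacuate).
Premise 4, O(not retain_directive ⊃ not evacuate), contraposes to O(evacuate ⊃ retain_directive); with O(evacuate) we get O(retain_directive).
Premise 7, O(redact_transcript ⊃ not retain_directive), contraposes to O(retain_directive ⊃ not redact_transcript); with O(retain_directive) we get O(not redact_transcript).
So O(not redact_transcript) holds, i.e. redact_transcript is forbidden. None of the other listed options is forbidden under the premises.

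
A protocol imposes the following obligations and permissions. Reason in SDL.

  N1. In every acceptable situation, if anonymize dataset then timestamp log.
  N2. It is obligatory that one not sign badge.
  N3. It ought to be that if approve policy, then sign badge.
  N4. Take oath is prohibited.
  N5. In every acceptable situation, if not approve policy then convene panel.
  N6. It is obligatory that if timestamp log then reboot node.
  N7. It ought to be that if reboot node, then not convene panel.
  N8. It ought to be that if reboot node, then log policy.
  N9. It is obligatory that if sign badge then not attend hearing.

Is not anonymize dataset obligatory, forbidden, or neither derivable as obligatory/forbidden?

Premise 2 gives O(¬sign_badge).
Premise 3 is O(approve_policy → sign_badge); contrapositively O(¬sign_badge → ¬approve_policy). Since O(¬sign_badge) holds, K gives O(¬approve_policy).
With premise 5, O(¬approve_policy → convene_panel), the K-axiom yields O(convene_panel).
Premise 7 is O(reboot_node → ¬convene_panel); contrapositively O(convene_panel → ¬reboot_node). Since O(convene_panel) holds, K gives O(¬reboot_node).
Premise 6 is O(timestamp_log → reboot_node); contrapositively O(¬reboot_node → ¬timestamp_log). Since O(¬reboot_node) holds, K gives O(¬timestamp_log).
The contrapositive of premise 1 (O(anonymize_dataset → timestamp_log)) is O(¬timestamp_log → ¬anonymize_dataset), and O(¬timestamp_log) is already established, so O(¬anonymize_dataset).
Premises 4, 8, 9 do not contribute to this derivation.
Hence ¬anonymize_dataset is obligatory.

Obligatory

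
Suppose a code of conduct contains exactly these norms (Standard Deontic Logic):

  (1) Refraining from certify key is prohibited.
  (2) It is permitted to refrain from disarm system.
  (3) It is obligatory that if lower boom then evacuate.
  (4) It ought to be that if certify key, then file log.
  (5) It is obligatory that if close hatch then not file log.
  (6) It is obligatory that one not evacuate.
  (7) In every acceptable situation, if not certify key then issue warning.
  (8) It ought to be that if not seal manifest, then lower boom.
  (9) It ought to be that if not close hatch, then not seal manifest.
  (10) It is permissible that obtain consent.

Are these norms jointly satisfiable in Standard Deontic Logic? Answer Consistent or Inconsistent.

Inconsistent

Premise 1 is F(¬certify_key), i.e. O(certify_key).
Premise 4 is O(certify_key → file_log); since O(certify_key), deontic closure gives O(file_log).
The contrapositive of premise 5 (O(close_hatch → ¬file_log)) is O(file_log → ¬close_hatch), and O(file_log) is already established, so O(¬close_hatch).
With premise 9, O(¬close_hatch → ¬seal_manifest), the K-axiom yields O(¬seal_manifest).
Premise 8 is O(¬seal_manifest → lower_boom); since O(¬seal_manifest), deontic closure gives O(lower_boom).
With premise 3, O(lower_boom → evacuate), the K-axiom yields O(evacuate).
However, premise 6 gives O(¬evacuate).
We now have both O(evacuate) and O(¬evacuate) — evacuate is simultaneously obligatory and forbidden, violating the D-axiom.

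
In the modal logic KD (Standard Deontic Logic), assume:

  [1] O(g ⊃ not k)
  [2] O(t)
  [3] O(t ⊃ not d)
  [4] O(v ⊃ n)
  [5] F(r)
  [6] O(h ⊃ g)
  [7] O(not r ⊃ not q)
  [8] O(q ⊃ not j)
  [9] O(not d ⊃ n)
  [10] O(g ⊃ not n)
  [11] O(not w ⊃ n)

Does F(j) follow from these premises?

Premise 8 is O(q ⊃ not j), but O(q) is not derivable from the premises, so it does not yield O(not j).
No other premise forces O(not j). An ideal world satisfying every premise can still have j true, so F(j) is not derivable.

No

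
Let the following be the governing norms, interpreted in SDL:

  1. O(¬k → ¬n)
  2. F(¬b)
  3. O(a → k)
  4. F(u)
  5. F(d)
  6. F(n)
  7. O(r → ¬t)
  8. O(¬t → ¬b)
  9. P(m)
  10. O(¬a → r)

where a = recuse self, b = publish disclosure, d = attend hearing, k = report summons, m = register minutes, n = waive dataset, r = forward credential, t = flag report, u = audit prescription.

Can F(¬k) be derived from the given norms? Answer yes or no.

F(¬b) at premise 2 means O(b).
Premise 8, O(¬t → ¬b), contraposes to O(b → t); with O(b) we get O(t).
Premise 7 is O(r → ¬t); contrapositively O(t → ¬r). Since O(t) holds, K gives O(¬r).
Premise 10, O(¬a → r), contraposes to O(¬r → a); with O(¬r) we get O(a).
With premise 3, O(a → k), the K-axiom yields O(k).
Premises 1, 4, 5, 6, 9 do not contribute to this derivation.
So O(k) holds, i.e. F(¬k). The claim follows.

Yes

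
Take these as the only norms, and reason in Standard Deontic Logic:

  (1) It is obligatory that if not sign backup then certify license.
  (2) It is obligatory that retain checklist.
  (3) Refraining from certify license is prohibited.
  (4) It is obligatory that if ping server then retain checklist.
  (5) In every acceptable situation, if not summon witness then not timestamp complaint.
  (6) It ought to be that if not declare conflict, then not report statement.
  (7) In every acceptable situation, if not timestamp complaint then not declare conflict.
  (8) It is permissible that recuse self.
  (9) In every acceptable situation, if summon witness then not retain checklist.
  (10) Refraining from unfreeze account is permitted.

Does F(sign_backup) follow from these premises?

No

Premise 1 is O(¬sign_backup → certify_license); even if O(certify_license) held, inferring O(¬sign_backup) would be affirming the consequent — invalid.
No other premise forces O(¬sign_backup). An ideal world satisfying every premise can still have sign_backup true, so F(sign_backup) is not derivable.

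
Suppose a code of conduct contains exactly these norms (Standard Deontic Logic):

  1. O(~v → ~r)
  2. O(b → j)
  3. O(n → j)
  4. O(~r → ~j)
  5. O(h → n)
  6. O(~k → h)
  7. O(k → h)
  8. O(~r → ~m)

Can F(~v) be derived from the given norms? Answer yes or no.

Yes

By case analysis on k: premise 7 gives O(k → h) and premise 6 gives O(~k → h), so O(h) either way.
With premise 5, O(h → n), the K-axiom yields O(n).
From O(n) and premise 3, O(n → j), we obtain O(j).
The contrapositive of premise 4 (O(~r → ~j)) is O(j → r), and O(j) is already established, so O(r).
The contrapositive of premise 1 (O(~v → ~r)) is O(r → v), and O(r) is already established, so O(v).
Premises 2, 8 do not contribute to this derivation.
So O(v) holds, i.e. F(~v). The claim follows.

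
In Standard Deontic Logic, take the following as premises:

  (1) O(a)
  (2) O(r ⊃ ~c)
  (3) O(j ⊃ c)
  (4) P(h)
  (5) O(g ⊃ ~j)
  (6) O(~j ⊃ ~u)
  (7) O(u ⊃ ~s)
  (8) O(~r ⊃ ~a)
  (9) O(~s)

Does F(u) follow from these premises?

Premise 1 states O(a) outright.
Premise 8, O(~r ⊃ ~a), contraposes to O(a ⊃ r); with O(a) we get O(r).
With premise 2, O(r ⊃ ~c), the K-axiom yields O(~c).
Premise 3 is O(j ⊃ c); contrapositively O(~c ⊃ ~j). Since O(~c) holds, K gives O(~j).
From O(~j) and premise 6, O(~j ⊃ ~u), we obtain O(~u).
Premises 4, 5, 7, 9 do not contribute to this derivation.
So O(~u) holds, i.e. F(u). The claim follows.

Yes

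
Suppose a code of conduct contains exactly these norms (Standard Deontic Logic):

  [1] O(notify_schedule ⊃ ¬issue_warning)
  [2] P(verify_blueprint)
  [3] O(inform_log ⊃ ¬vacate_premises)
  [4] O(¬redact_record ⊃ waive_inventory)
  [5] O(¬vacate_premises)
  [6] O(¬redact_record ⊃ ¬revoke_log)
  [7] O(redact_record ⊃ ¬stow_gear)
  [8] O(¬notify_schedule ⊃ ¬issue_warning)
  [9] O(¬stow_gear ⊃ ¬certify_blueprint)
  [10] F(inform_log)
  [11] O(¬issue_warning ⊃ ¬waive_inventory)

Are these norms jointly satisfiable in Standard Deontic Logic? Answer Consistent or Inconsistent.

Premise 3 is O(inform_log ⊃ ¬vacate_premises); even if O(¬vacate_premises) held, inferring O(inform_log) would be affirming the consequent — invalid.
So O(inform_log) is not derivable, and the apparent clash with O(¬inform_log) does not arise.
A world satisfying every obligation exists (e.g. certify_blueprint=false, inform_log=false, issue_warning=false, notify_schedule=false, redact_record=true, revoke_log=false, stow_gear=false, vacate_premises=false, verify_blueprint=false, waive_inventory=false); no atom is both obligatory and forbidden, so the set is consistent.

Consistent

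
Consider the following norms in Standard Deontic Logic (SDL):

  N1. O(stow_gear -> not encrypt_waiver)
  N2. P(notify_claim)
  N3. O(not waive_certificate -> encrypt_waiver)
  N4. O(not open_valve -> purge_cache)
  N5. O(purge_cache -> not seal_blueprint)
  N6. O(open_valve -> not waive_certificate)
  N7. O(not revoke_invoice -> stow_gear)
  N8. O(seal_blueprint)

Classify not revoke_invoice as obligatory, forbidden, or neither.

From premise 8 we have O(seal_blueprint).
Premise 5 is O(purge_cache -> not seal_blueprint); contrapositively O(seal_blueprint -> not purge_cache). Since O(seal_blueprint) holds, K gives O(not purge_cache).
Premise 4, O(not open_valve -> purge_cache), contraposes to O(not purge_cache -> open_valve); with O(not purge_cache) we get O(open_valve).
From O(open_valve) and premise 6, O(open_valve -> not waive_certificate), we obtain O(not waive_certificate).
Premise 3 is O(not waive_certificate -> encrypt_waiver); since O(not waive_certificate), deontic closure gives O(encrypt_waiver).
Premise 1 is O(stow_gear -> not encrypt_waiver); contrapositively O(encrypt_waiver -> not stow_gear). Since O(encrypt_waiver) holds, K gives O(not stow_gear).
The contrapositive of premise 7 (O(not revoke_invoice -> stow_gear)) is O(not stow_gear -> revoke_invoice), and O(not stow_gear) is already established, so O(revoke_invoice).
Premise 2 does not contribute to this derivation.
Thus O(revoke_invoice), which is F(not revoke_invoice): not revoke_invoice is forbidden.

Forbidden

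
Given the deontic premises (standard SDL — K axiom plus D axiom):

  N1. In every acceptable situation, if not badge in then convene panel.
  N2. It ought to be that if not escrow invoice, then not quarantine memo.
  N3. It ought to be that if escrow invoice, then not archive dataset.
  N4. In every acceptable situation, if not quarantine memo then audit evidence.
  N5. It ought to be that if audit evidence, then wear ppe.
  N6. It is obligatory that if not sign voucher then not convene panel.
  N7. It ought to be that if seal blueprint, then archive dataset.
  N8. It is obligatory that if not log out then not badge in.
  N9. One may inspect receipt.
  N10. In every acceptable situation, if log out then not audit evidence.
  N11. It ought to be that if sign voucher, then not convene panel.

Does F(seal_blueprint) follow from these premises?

By case analysis on ¬sign_voucher: premise 6 gives O(¬sign_voucher → ¬convene_panel) and premise 11 gives O(sign_voucher → ¬convene_panel), so O(¬convene_panel) either way.
Premise 1, O(¬badge_in → convene_panel), contraposes to O(¬convene_panel → badge_in); with O(¬convene_panel) we get O(badge_in).
Premise 8 is O(¬log_out → ¬badge_in); contrapositively O(badge_in → log_out). Since O(badge_in) holds, K gives O(log_out).
Premise 10 is O(log_out → ¬audit_evidence); since O(log_out), deontic closure gives O(¬audit_evidence).
Premise 4 is O(¬quarantine_memo → audit_evidence); contrapositively O(¬audit_evidence → quarantine_memo). Since O(¬audit_evidence) holds, K gives O(quarantine_memo).
The contrapositive of premise 2 (O(¬escrow_invoice → ¬quarantine_memo)) is O(quarantine_memo → escrow_invoice), and O(quarantine_memo) is already established, so O(escrow_invoice).
Applying K to premise 3 (O(escrow_invoice → ¬archive_dataset)) and O(escrow_invoice) yields O(¬archive_dataset).
Premise 7, O(seal_blueprint → archive_dataset), contraposes to O(¬archive_dataset → ¬seal_blueprint); with O(¬archive_dataset) we get O(¬seal_blueprint).
Premises 5, 9 do not contribute to this derivation.
So O(¬seal_blueprint) holds, i.e. F(seal_blueprint). The claim follows.

Yes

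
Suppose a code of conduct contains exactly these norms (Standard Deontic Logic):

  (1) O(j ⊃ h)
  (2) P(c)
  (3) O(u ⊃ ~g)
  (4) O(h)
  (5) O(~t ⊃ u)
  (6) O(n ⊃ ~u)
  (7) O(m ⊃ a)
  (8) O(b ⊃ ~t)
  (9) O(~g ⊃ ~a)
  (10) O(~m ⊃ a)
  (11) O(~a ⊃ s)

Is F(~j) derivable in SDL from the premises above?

Premise 1 is O(j ⊃ h); even if O(h) held, inferring O(j) would be affirming the consequent — invalid.
No other premise forces O(j). An ideal world satisfying every premise can still have ~j true, so F(~j) is not derivable.

No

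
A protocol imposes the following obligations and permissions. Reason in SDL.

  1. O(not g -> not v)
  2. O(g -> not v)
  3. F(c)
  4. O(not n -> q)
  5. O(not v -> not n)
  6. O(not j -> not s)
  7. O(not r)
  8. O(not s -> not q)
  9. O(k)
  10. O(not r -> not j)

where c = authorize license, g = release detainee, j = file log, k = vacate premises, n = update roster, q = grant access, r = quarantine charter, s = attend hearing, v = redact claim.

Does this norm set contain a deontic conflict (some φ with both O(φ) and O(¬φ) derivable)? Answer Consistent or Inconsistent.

Premises 1 and 2 cover both cases: O(not g -> not v) and O(g -> not v). Since not g ∨ g is a tautology, O(not v) follows.
Premise 5 is O(not v -> not n); since O(not v), deontic closure gives O(not n).
From O(not n) and premise 4, O(not n -> q), we obtain O(q).
Premise 8 is O(not s -> not q); contrapositively O(q -> s). Since O(q) holds, K gives O(s).
The contrapositive of premise 6 (O(not j -> not s)) is O(s -> j), and O(s) is already established, so O(j).
Premise 10 is O(not r -> not j); contrapositively O(j -> r). Since O(j) holds, K gives O(r).
Yet premise 7 states O(not r).
We now have both O(r) and O(not r) — r is simultaneously obligatory and forbidden, violating the D-axiom.

Inconsistent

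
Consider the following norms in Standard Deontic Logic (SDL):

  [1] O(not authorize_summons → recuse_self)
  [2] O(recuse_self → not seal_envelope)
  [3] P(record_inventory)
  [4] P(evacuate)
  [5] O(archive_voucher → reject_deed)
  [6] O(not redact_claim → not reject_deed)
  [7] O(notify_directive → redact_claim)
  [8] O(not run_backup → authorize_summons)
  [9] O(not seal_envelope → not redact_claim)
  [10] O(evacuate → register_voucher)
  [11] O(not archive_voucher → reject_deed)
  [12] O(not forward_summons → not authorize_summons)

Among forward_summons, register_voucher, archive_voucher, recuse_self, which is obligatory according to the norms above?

Premises 5 and 11 cover both cases: O(archive_voucher → reject_deed) and O(not archive_voucher → reject_deed). Since archive_voucher ∨ not archive_voucher is a tautology, O(reject_deed) follows.
Premise 6 is O(not redact_claim → not reject_deed); contrapositively O(reject_deed → redact_claim). Since O(reject_deed) holds, K gives O(redact_claim).
Premise 9, O(not seal_envelope → not redact_claim), contraposes to O(redact_claim → seal_envelope); with O(redact_claim) we get O(seal_envelope).
The contrapositive of premise 2 (O(recuse_self → not seal_envelope)) is O(seal_envelope → not recuse_self), and O(seal_envelope) is already established, so O(not recuse_self).
Premise 1, O(not authorize_summons → recuse_self), contraposes to O(not recuse_self → authorize_summons); with O(not recuse_self) we get O(authorize_summons).
Premise 12, O(not forward_summons → not authorize_summons), contraposes to O(authorize_summons → forward_summons); with O(authorize_summons) we get O(forward_summons).
So O(forward_summons) holds — forward_summons is obligatory. None of the other listed options is made obligatory by any chain of premises.

forward_summons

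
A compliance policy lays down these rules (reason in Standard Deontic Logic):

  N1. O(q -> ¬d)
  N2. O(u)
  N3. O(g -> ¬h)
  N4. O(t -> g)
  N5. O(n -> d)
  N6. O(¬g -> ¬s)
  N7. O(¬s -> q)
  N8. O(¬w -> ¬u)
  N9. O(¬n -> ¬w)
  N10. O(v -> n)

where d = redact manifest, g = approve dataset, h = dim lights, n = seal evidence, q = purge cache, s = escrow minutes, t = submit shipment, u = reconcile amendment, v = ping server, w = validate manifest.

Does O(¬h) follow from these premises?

Premise 2 gives O(u).
The contrapositive of premise 8 (O(¬w -> ¬u)) is O(u -> w), and O(u) is already established, so O(w).
Premise 9 is O(¬n -> ¬w); contrapositively O(w -> n). Since O(w) holds, K gives O(n).
With premise 5, O(n -> d), the K-axiom yields O(d).
Premise 1 is O(q -> ¬d); contrapositively O(d -> ¬q). Since O(d) holds, K gives O(¬q).
The contrapositive of premise 7 (O(¬s -> q)) is O(¬q -> s), and O(¬q) is already established, so O(s).
The contrapositive of premise 6 (O(¬g -> ¬s)) is O(s -> g), and O(s) is already established, so O(g).
From O(g) and premise 3, O(g -> ¬h), we obtain O(¬h).
Premises 4, 10 do not contribute to this derivation.
So O(¬h) follows.

Yes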